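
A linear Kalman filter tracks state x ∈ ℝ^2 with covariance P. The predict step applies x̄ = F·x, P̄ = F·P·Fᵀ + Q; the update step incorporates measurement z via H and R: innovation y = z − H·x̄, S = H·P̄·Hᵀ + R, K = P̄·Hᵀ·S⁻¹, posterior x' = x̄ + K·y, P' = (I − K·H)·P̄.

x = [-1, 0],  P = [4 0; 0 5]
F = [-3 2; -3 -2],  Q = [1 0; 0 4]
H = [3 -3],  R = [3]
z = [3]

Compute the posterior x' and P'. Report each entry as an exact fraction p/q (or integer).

x' = [891/256, 159/64]
P' = [9549/256 2377/64; 2377/64 597/16]

x̄ = F·x = [3, 3]
P̄ = F·P·Fᵀ + Q = [57 16; 16 60]
y = z − H·x̄ = [3]
S = H·P̄·Hᵀ + R = [768]
K = P̄·Hᵀ·S⁻¹ = [41/256; -11/64]
x' = x̄ + K·y = [891/256, 159/64]
P' = (I − K·H)·P̄ = [9549/256 2377/64; 2377/64 597/16]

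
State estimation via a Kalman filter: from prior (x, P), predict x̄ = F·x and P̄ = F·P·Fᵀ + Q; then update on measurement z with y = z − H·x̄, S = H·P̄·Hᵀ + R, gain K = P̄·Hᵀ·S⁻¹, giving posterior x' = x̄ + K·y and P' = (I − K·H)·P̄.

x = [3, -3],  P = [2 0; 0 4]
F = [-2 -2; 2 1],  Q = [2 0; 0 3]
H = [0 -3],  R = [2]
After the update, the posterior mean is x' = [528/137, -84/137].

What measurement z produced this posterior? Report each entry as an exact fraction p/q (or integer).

x̄ = F·x = [0, 3]
P̄ = F·P·Fᵀ + Q = [26 -16; -16 15]
S = H·P̄·Hᵀ + R = [137]
K = P̄·Hᵀ·S⁻¹ = [48/137; -45/137]
x' − x̄ = [528/137, -495/137] = K·y
y = (KᵀK)⁻¹·Kᵀ·(x' − x̄) = [11]
z = y + H·x̄ = [11] + [-9] = [2]

z = [2]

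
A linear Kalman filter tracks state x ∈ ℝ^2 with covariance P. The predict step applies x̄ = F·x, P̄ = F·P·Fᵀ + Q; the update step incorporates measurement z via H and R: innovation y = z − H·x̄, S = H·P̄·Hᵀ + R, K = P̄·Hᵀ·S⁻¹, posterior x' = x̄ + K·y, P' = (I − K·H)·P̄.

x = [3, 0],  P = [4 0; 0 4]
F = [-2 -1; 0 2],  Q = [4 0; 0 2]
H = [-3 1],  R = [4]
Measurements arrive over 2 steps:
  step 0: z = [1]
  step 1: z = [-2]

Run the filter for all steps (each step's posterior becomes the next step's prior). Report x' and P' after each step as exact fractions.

step 0: x' = [-178/143, -357/143], P' = [232/143 536/143; 536/143 1692/143]
step 1: x' = [28127/44409, -9571/44409], P' = [35432/44409 63224/44409; 63224/44409 236948/44409]

step 0: x̄ = F·x = [-6, 0]
step 0: P̄ = F·P·Fᵀ + Q = [24 -8; -8 18]
step 0: y = z − H·x̄ = [-17]
step 0: S = H·P̄·Hᵀ + R = [286]
step 0: K = P̄·Hᵀ·S⁻¹ = [-40/143; 21/143]
step 0: x' = x̄ + K·y = [-178/143, -357/143]
step 0: P' = (I − K·H)·P̄ = [232/143 536/143; 536/143 1692/143]
step 1: x̄ = F·x = [713/143, -714/143]
step 1: P̄ = F·P·Fᵀ + Q = [5336/143 -5528/143; -5528/143 7054/143]
step 1: y = z − H·x̄ = [2567/143]
step 1: S = H·P̄·Hᵀ + R = [88818/143]
step 1: K = P̄·Hᵀ·S⁻¹ = [-10768/44409; 11819/44409]
step 1: x' = x̄ + K·y = [28127/44409, -9571/44409]
step 1: P' = (I − K·H)·P̄ = [35432/44409 63224/44409; 63224/44409 236948/44409]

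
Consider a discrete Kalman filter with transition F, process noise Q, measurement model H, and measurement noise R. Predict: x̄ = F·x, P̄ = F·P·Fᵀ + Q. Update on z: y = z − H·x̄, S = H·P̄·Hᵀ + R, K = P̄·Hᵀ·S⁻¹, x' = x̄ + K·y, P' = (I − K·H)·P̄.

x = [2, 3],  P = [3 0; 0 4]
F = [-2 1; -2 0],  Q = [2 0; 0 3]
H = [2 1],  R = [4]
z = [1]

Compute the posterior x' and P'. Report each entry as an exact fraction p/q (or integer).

x' = [197/139, -283/139]
P' = [198/139 -204/139; -204/139 564/139]

x̄ = F·x = [-1, -4]
P̄ = F·P·Fᵀ + Q = [18 12; 12 15]
y = z − H·x̄ = [7]
S = H·P̄·Hᵀ + R = [139]
K = P̄·Hᵀ·S⁻¹ = [48/139; 39/139]
x' = x̄ + K·y = [197/139, -283/139]
P' = (I − K·H)·P̄ = [198/139 -204/139; -204/139 564/139]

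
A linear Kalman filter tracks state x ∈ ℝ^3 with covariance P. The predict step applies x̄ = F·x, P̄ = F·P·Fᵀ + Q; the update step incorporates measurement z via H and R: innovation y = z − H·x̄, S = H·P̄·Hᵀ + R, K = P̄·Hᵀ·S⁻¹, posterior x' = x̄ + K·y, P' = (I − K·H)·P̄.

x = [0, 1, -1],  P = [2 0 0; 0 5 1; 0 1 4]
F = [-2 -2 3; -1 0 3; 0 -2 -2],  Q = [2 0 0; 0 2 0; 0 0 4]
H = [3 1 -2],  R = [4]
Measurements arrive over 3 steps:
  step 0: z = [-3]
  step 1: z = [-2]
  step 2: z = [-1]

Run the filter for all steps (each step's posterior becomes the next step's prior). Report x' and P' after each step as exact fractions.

step 0: x̄ = F·x = [-5, -3, 0]
step 0: P̄ = F·P·Fᵀ + Q = [54 34 -6; 34 40 -30; -6 -30 48]
step 0: y = z − H·x̄ = [15]
step 0: S = H·P̄·Hᵀ + R = [1118]
step 0: K = P̄·Hᵀ·S⁻¹ = [8/43; 101/559; -72/559]
step 0: x' = x̄ + K·y = [-95/43, -162/559, -1080/559]
step 0: P' = (I − K·H)·P̄ = [658/43 -154/43 894/43; -154/43 1958/559 -2226/559; 894/43 -2226/559 16464/559]
step 1: x̄ = F·x = [-446/559, -2005/559, 2484/559]
step 1: P̄ = F·P·Fᵀ + Q = [62574/559 70038/559 -48020/559; 70038/559 88116/559 -66188/559; -48020/559 -66188/559 58116/559]
step 1: y = z − H·x̄ = [7193/559]
step 1: S = H·P̄·Hᵀ + R = [2147202/559]
step 1: K = P̄·Hᵀ·S⁻¹ = [176900/1073601; 215303/1073601; -163240/1073601]
step 1: x' = x̄ + K·y = [1419706/1073601, -1080314/1073601, 2670196/1073601]
step 1: P' = (I − K·H)·P̄ = [8215186/1073601 -1755518/1073601 11091220/1073601; -1755518/1073601 3382222/1073601 -1372772/1073601; 11091220/1073601 -1372772/1073601 16276924/1073601]
step 2: x̄ = F·x = [7331804/1073601, 6590882/1073601, -3179764/1073601]
step 2: P̄ = F·P·Fᵀ + Q = [64363630/1073601 67827304/1073601 -44044304/1073601; 67827304/1073601 90307384/1073601 -70753508/1073601; -44044304/1073601 -70753508/1073601 71948812/1073601]
step 2: y = z − H·x̄ = [-36019423/1073601]
step 2: S = H·P̄·Hᵀ + R = [2180179210/1073601]
step 2: K = P̄·Hᵀ·S⁻¹ = [174503401/1090089605; 19786196/99099055; -173392022/1090089605]
step 2: x' = x̄ + K·y = [144527327/99099055, -5041418/9009005, 235338226/99099055]
step 2: P' = (I − K·H)·P̄ = [8624479748/1090089605 -171288272/99099055 11645627324/1090089605; -171288272/99099055 28495288/9009005 -139780716/99099055; 11645627324/1090089605 -139780716/99099055 17046431092/1090089605]

step 0: x' = [-95/43, -162/559, -1080/559], P' = [658/43 -154/43 894/43; -154/43 1958/559 -2226/559; 894/43 -2226/559 16464/559]
step 1: x' = [1419706/1073601, -1080314/1073601, 2670196/1073601], P' = [8215186/1073601 -1755518/1073601 11091220/1073601; -1755518/1073601 3382222/1073601 -1372772/1073601; 11091220/1073601 -1372772/1073601 16276924/1073601]
step 2: x' = [144527327/99099055, -5041418/9009005, 235338226/99099055], P' = [8624479748/1090089605 -171288272/99099055 11645627324/1090089605; -171288272/99099055 28495288/9009005 -139780716/99099055; 11645627324/1090089605 -139780716/99099055 17046431092/1090089605]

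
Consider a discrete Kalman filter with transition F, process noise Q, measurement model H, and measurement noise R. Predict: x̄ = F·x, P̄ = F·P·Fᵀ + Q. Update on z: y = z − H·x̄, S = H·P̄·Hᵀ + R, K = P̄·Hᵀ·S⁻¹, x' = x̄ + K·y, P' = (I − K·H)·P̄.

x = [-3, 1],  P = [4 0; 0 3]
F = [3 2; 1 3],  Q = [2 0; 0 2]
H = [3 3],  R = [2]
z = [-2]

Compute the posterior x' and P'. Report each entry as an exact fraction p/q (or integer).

x̄ = F·x = [-7, 0]
P̄ = F·P·Fᵀ + Q = [50 30; 30 33]
y = z − H·x̄ = [19]
S = H·P̄·Hᵀ + R = [1289]
K = P̄·Hᵀ·S⁻¹ = [240/1289; 189/1289]
x' = x̄ + K·y = [-4463/1289, 3591/1289]
P' = (I − K·H)·P̄ = [6850/1289 -6690/1289; -6690/1289 6816/1289]

x' = [-4463/1289, 3591/1289]
P' = [6850/1289 -6690/1289; -6690/1289 6816/1289]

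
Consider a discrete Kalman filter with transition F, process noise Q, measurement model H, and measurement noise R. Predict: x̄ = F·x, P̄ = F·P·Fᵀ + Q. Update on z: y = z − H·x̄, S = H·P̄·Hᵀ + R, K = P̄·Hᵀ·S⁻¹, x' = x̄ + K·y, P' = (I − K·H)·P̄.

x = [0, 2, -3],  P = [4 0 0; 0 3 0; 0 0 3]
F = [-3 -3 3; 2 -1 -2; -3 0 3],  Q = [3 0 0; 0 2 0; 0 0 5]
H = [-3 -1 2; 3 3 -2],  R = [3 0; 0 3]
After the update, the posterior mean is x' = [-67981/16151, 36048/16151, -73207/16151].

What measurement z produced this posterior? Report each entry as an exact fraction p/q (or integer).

x̄ = F·x = [-15, 4, -9]
P̄ = F·P·Fᵀ + Q = [93 -33 63; -33 33 -42; 63 -42 68]
S = H·P̄·Hᵀ + R = [359 -392; -392 563]
K = P̄·Hᵀ·S⁻¹ = [-15464/16151 -9218/16151; 7598/16151 7700/16151; -11603/16151 -10173/16151]
x' − x̄ = [174284/16151, -28556/16151, 72152/16151] = K·y
y = (KᵀK)⁻¹·Kᵀ·(x' − x̄) = [-22, 18]
z = y + H·x̄ = [-22, 18] + [23, -15] = [1, 3]

z = [1, 3]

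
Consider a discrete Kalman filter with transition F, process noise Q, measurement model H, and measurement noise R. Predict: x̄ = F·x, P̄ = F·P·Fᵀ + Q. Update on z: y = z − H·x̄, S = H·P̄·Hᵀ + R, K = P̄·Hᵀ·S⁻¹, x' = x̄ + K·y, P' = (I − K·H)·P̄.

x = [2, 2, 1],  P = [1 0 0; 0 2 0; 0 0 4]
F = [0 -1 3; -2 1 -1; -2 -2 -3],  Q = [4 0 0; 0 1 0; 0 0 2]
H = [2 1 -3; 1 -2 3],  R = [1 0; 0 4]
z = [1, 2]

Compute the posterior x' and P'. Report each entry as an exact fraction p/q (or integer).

x̄ = F·x = [1, -3, -11]
P̄ = F·P·Fᵀ + Q = [42 -14 -32; -14 11 12; -32 12 50]
y = z − H·x̄ = [-31, 28]
S = H·P̄·Hᵀ + R = [886 -334; -334 260]
K = P̄·Hᵀ·S⁻¹ = [8619/29701 8102/29701; -3445/29701 -8851/59402; -5281/29701 3954/29701]
x' = x̄ + K·y = [-10632/29701, -106222/29701, -52288/29701]
P' = (I − K·H)·P̄ = [27340/29701 40993/29701 29018/29701; 40993/29701 144126/29701 76519/29701; 29018/29701 76519/29701 46612/29701]

x' = [-10632/29701, -106222/29701, -52288/29701]
P' = [27340/29701 40993/29701 29018/29701; 40993/29701 144126/29701 76519/29701; 29018/29701 76519/29701 46612/29701]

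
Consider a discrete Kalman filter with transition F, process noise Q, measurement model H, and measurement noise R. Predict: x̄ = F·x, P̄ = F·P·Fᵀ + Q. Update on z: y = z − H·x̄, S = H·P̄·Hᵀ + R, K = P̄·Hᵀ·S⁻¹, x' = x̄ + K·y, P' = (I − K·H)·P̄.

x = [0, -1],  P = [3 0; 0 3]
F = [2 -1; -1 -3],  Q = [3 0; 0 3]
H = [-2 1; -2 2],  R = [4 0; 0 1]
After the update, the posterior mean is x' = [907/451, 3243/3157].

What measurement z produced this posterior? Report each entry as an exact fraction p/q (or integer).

z = [-3, -2]

x̄ = F·x = [1, 3]
P̄ = F·P·Fᵀ + Q = [18 3; 3 33]
S = H·P̄·Hᵀ + R = [97 120; 120 181]
K = P̄·Hᵀ·S⁻¹ = [-339/451 150/451; -2313/3157 2580/3157]
x' − x̄ = [456/451, -6228/3157] = K·y
y = (KᵀK)⁻¹·Kᵀ·(x' − x̄) = [-4, -6]
z = y + H·x̄ = [-4, -6] + [1, 4] = [-3, -2]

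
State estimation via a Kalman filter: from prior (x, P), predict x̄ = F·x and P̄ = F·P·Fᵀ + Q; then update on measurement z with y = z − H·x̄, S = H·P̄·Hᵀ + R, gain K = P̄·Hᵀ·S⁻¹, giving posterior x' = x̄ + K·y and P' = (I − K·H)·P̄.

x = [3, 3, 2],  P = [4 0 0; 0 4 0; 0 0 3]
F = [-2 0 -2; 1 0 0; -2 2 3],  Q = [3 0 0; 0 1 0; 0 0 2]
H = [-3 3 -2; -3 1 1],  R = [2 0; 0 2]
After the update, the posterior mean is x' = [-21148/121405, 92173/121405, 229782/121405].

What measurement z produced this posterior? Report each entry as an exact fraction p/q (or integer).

x̄ = F·x = [-10, 3, 6]
P̄ = F·P·Fᵀ + Q = [31 -8 -2; -8 5 -8; -2 -8 61]
S = H·P̄·Hᵀ + R = [786 254; 254 391]
K = P̄·Hᵀ·S⁻¹ = [-18021/242810 -26128/121405; 16171/242810 1268/121405; -34863/121405 40967/121405]
x' − x̄ = [1192902/121405, -272042/121405, -498648/121405] = K·y
y = (KᵀK)⁻¹·Kᵀ·(x' − x̄) = [-28, -36]
z = y + H·x̄ = [-28, -36] + [27, 39] = [-1, 3]

z = [-1, 3]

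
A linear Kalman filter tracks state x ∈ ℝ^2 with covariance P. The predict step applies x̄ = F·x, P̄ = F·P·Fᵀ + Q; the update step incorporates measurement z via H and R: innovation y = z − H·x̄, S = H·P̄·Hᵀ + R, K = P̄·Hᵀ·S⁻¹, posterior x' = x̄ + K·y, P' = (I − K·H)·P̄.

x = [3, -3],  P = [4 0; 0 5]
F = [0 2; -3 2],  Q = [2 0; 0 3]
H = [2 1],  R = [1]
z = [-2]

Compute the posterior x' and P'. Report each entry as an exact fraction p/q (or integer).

x' = [58/57, -315/76]
P' = [230/57 -148/19; -148/19 1217/76]

x̄ = F·x = [-6, -15]
P̄ = F·P·Fᵀ + Q = [22 20; 20 59]
y = z − H·x̄ = [25]
S = H·P̄·Hᵀ + R = [228]
K = P̄·Hᵀ·S⁻¹ = [16/57; 33/76]
x' = x̄ + K·y = [58/57, -315/76]
P' = (I − K·H)·P̄ = [230/57 -148/19; -148/19 1217/76]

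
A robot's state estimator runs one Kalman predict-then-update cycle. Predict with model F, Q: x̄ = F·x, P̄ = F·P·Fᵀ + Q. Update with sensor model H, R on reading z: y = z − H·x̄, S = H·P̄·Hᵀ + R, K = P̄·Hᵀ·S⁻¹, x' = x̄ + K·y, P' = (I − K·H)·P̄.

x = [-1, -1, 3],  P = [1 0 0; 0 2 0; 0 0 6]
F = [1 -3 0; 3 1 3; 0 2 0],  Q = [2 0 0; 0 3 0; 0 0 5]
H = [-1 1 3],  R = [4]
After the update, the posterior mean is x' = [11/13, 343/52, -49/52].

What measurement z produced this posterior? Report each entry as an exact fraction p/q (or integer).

x̄ = F·x = [2, 5, -2]
P̄ = F·P·Fᵀ + Q = [21 -3 -12; -3 68 4; -12 4 13]
S = H·P̄·Hᵀ + R = [312]
K = P̄·Hᵀ·S⁻¹ = [-5/26; 83/312; 55/312]
x' − x̄ = [-15/13, 83/52, 55/52] = K·y
y = (KᵀK)⁻¹·Kᵀ·(x' − x̄) = [6]
z = y + H·x̄ = [6] + [-3] = [3]

z = [3]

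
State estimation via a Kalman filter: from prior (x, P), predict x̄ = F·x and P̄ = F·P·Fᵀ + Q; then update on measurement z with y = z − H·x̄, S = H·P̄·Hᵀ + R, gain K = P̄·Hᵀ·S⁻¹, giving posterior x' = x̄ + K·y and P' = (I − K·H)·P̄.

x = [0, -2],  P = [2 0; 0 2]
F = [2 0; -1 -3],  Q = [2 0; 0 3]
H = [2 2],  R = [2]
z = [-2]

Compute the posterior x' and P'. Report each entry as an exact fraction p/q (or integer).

x' = [-28/17, 40/51]
P' = [146/17 -144/17; -144/17 451/51]

x̄ = F·x = [0, 6]
P̄ = F·P·Fᵀ + Q = [10 -4; -4 23]
y = z − H·x̄ = [-14]
S = H·P̄·Hᵀ + R = [102]
K = P̄·Hᵀ·S⁻¹ = [2/17; 19/51]
x' = x̄ + K·y = [-28/17, 40/51]
P' = (I − K·H)·P̄ = [146/17 -144/17; -144/17 451/51]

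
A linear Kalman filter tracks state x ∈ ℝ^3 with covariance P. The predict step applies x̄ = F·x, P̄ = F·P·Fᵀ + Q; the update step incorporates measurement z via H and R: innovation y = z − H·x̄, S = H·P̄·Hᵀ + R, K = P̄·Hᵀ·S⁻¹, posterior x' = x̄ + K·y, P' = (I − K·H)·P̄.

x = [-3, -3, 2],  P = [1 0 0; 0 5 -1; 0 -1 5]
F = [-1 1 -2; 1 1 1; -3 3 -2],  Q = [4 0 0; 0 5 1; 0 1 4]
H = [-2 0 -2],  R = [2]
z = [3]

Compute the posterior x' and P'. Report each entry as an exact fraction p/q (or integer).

x̄ = F·x = [-4, -4, -4]
P̄ = F·P·Fᵀ + Q = [34 -5 46; -5 14 2; 46 2 90]
y = z − H·x̄ = [-13]
S = H·P̄·Hᵀ + R = [866]
K = P̄·Hᵀ·S⁻¹ = [-80/433; 3/433; -136/433]
x' = x̄ + K·y = [-692/433, -1771/433, 36/433]
P' = (I − K·H)·P̄ = [1922/433 -1685/433 -1842/433; -1685/433 6044/433 1682/433; -1842/433 1682/433 1978/433]

x' = [-692/433, -1771/433, 36/433]
P' = [1922/433 -1685/433 -1842/433; -1685/433 6044/433 1682/433; -1842/433 1682/433 1978/433]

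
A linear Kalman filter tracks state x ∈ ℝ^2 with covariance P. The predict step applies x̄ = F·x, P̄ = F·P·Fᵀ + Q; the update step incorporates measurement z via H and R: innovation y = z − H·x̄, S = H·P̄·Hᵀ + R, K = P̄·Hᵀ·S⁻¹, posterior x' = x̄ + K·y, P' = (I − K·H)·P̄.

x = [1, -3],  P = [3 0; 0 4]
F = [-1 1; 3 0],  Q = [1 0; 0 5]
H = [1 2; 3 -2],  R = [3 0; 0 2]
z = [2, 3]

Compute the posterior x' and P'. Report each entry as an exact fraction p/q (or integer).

x̄ = F·x = [-4, 3]
P̄ = F·P·Fᵀ + Q = [8 -9; -9 32]
y = z − H·x̄ = [0, 21]
S = H·P̄·Hᵀ + R = [103 -140; -140 310]
K = P̄·Hᵀ·S⁻¹ = [278/1233 1463/6165; 431/1233 -1673/12330]
x' = x̄ + K·y = [2021/2055, 619/4110]
P' = (I − K·H)·P̄ = [1774/6165 1198/6165; 1198/6165 5267/12330]

x' = [2021/2055, 619/4110]
P' = [1774/6165 1198/6165; 1198/6165 5267/12330]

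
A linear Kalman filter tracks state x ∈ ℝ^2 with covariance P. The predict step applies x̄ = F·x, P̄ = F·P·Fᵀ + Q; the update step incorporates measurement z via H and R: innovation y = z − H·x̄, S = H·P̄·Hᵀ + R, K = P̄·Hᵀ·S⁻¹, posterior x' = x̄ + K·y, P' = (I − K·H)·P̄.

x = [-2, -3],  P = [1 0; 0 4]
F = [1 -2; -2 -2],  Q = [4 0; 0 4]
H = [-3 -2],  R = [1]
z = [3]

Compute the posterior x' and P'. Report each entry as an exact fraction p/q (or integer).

x' = [-1369/454, 695/227]
P' = [1253/454 -917/227; -917/227 1398/227]

x̄ = F·x = [4, 10]
P̄ = F·P·Fᵀ + Q = [21 14; 14 24]
y = z − H·x̄ = [35]
S = H·P̄·Hᵀ + R = [454]
K = P̄·Hᵀ·S⁻¹ = [-91/454; -45/227]
x' = x̄ + K·y = [-1369/454, 695/227]
P' = (I − K·H)·P̄ = [1253/454 -917/227; -917/227 1398/227]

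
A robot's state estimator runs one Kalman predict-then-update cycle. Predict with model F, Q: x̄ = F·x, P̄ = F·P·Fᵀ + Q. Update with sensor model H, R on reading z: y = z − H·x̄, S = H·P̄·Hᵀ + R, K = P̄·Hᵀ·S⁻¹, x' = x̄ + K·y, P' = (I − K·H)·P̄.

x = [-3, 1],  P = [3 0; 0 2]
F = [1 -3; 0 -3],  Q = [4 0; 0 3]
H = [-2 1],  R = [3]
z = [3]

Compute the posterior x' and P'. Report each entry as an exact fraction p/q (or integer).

x' = [-30/13, -33/26]
P' = [69/13 114/13; 114/13 867/52]

x̄ = F·x = [-6, -3]
P̄ = F·P·Fᵀ + Q = [25 18; 18 21]
y = z − H·x̄ = [-6]
S = H·P̄·Hᵀ + R = [52]
K = P̄·Hᵀ·S⁻¹ = [-8/13; -15/52]
x' = x̄ + K·y = [-30/13, -33/26]
P' = (I − K·H)·P̄ = [69/13 114/13; 114/13 867/52]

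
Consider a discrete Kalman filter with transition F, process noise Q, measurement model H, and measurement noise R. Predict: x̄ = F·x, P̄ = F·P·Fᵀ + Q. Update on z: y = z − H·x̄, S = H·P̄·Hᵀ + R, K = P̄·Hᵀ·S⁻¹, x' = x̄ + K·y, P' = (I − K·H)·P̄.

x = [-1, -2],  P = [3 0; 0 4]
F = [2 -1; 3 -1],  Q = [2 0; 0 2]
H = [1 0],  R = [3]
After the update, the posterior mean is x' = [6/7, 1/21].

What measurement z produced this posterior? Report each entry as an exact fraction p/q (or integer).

z = [1]

x̄ = F·x = [0, -1]
P̄ = F·P·Fᵀ + Q = [18 22; 22 33]
S = H·P̄·Hᵀ + R = [21]
K = P̄·Hᵀ·S⁻¹ = [6/7; 22/21]
x' − x̄ = [6/7, 22/21] = K·y
y = (KᵀK)⁻¹·Kᵀ·(x' − x̄) = [1]
z = y + H·x̄ = [1] + [0] = [1]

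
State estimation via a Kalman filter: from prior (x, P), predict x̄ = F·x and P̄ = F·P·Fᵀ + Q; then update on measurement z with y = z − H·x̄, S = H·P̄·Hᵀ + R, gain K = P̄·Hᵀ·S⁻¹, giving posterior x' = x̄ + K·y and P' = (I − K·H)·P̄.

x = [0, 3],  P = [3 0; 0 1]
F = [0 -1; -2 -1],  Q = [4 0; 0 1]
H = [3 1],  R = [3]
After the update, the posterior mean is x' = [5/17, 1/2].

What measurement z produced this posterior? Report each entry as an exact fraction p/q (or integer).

x̄ = F·x = [-3, -3]
P̄ = F·P·Fᵀ + Q = [5 1; 1 14]
S = H·P̄·Hᵀ + R = [68]
K = P̄·Hᵀ·S⁻¹ = [4/17; 1/4]
x' − x̄ = [56/17, 7/2] = K·y
y = (KᵀK)⁻¹·Kᵀ·(x' − x̄) = [14]
z = y + H·x̄ = [14] + [-12] = [2]

z = [2]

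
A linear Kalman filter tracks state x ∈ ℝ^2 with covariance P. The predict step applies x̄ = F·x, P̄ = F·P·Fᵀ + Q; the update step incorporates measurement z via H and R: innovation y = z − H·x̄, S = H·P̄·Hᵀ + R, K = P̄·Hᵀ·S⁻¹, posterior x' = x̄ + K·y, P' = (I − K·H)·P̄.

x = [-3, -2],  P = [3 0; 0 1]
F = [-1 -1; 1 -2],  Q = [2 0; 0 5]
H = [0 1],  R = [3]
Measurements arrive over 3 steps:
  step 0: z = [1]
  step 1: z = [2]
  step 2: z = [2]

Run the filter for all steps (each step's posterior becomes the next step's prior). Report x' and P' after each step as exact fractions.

step 0: x̄ = F·x = [5, 1]
step 0: P̄ = F·P·Fᵀ + Q = [6 -1; -1 12]
step 0: y = z − H·x̄ = [0]
step 0: S = H·P̄·Hᵀ + R = [15]
step 0: K = P̄·Hᵀ·S⁻¹ = [-1/15; 4/5]
step 0: x' = x̄ + K·y = [5, 1]
step 0: P' = (I − K·H)·P̄ = [89/15 -1/5; -1/5 12/5]
step 1: x̄ = F·x = [-6, 3]
step 1: P̄ = F·P·Fᵀ + Q = [149/15 -4/3; -4/3 64/3]
step 1: y = z − H·x̄ = [-1]
step 1: S = H·P̄·Hᵀ + R = [73/3]
step 1: K = P̄·Hᵀ·S⁻¹ = [-4/73; 64/73]
step 1: x' = x̄ + K·y = [-434/73, 155/73]
step 1: P' = (I − K·H)·P̄ = [3599/365 -12/73; -12/73 192/73]
step 2: x̄ = F·x = [279/73, -744/73]
step 2: P̄ = F·P·Fᵀ + Q = [5169/365 -1739/365; -1739/365 9504/365]
step 2: y = z − H·x̄ = [890/73]
step 2: S = H·P̄·Hᵀ + R = [10599/365]
step 2: K = P̄·Hᵀ·S⁻¹ = [-1739/10599; 3168/3533]
step 2: x' = x̄ + K·y = [19307/10599, 2616/3533]
step 2: P' = (I − K·H)·P̄ = [141814/10599 -1739/3533; -1739/3533 9504/3533]

step 0: x' = [5, 1], P' = [89/15 -1/5; -1/5 12/5]
step 1: x' = [-434/73, 155/73], P' = [3599/365 -12/73; -12/73 192/73]
step 2: x' = [19307/10599, 2616/3533], P' = [141814/10599 -1739/3533; -1739/3533 9504/3533]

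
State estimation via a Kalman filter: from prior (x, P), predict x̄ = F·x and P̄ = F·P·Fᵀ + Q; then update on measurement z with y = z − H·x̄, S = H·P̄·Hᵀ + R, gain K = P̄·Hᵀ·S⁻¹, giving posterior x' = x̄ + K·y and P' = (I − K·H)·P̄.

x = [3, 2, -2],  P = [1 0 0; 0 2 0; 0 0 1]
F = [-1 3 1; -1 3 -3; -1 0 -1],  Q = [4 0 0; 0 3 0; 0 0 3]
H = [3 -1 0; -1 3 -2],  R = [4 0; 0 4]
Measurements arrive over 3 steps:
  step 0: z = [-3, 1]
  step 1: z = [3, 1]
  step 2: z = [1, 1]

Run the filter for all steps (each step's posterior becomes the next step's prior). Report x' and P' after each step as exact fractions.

step 0: x̄ = F·x = [1, 9, -1]
step 0: P̄ = F·P·Fᵀ + Q = [24 16 0; 16 31 4; 0 4 5]
step 0: y = z − H·x̄ = [3, -27]
step 0: S = H·P̄·Hᵀ + R = [155 3; 3 183]
step 0: K = P̄·Hᵀ·S⁻¹ = [848/2363 296/2363; 242/2363 887/2363; -123/4726 161/14178]
step 0: x' = x̄ + K·y = [-3085/2363, -1956/2363, -3272/2363]
step 0: P' = (I − K·H)·P̄ = [2120/2363 2968/2363 2800/2363; 2968/2363 7936/2363 8646/2363; 2800/2363 8646/2363 34546/7089]
step 1: x̄ = F·x = [-6055/2363, 7033/2363, 6357/2363]
step 1: P̄ = F·P·Fᵀ + Q = [368938/7089 -25086/2363 -132712/7089; -25086/2363 27635/2363 13024/2363; -132712/7089 13024/2363 78973/7089]
step 1: y = z − H·x̄ = [32287/2363, -12077/2363]
step 1: S = H·P̄·Hᵀ + R = [1294417/2363 -411231/2363; -411231/2363 911167/7089]
step 1: K = P̄·Hᵀ·S⁻¹ = [23657240/71106353 6333968/71106353; 776534/71106353 20235597/71106353; -20093945/142212706 -12850279/142212706]
step 1: x' = x̄ + K·y = [108665683/71106353, 118822526/71106353, 86852685/71106353]
step 1: P' = (I − K·H)·P̄ = [50073962/71106353 55592926/71106353 45684472/71106353; 55592926/71106353 163672642/71106353 177241306/71106353; 45684472/71106353 177241306/71106353 255870002/71106353]
step 2: x̄ = F·x = [334654580/71106353, -12756160/71106353, -195518368/71106353]
step 2: P̄ = F·P·Fᵀ + Q = [2701944490/71106353 -550118714/71106353 -904298736/71106353; -550118714/71106353 789482585/71106353 301919160/71106353; -904298736/71106353 301919160/71106353 610631967/71106353]
step 2: y = z − H·x̄ = [-945613547/71106353, 52992677/71106353]
step 2: S = H·P̄·Hᵀ + R = [28692120691/71106353 -9945837629/71106353; -9945837629/71106353 8594728455/71106353]
step 2: K = P̄·Hᵀ·S⁻¹ = [172615729340/519226812247 3544651596/39940524019; 7215104228/519226812247 11399019221/39940524019; -141024579027/1038453624494 -7081031745/79881048038]
step 2: x' = x̄ + K·y = [182484203492/519226812247, -78659659655/519226812247, -524286221528/519226812247]
step 2: P' = (I − K·H)·P̄ = [365418320550/519226812247 405792044290/519226812247 333817964664/519226812247; 405792044290/519226812247 1188515715958/519226812247 1283503052046/519226812247; 333817964664/519226812247 1283503052046/519226812247 1850399008422/519226812247]

step 0: x' = [-3085/2363, -1956/2363, -3272/2363], P' = [2120/2363 2968/2363 2800/2363; 2968/2363 7936/2363 8646/2363; 2800/2363 8646/2363 34546/7089]
step 1: x' = [108665683/71106353, 118822526/71106353, 86852685/71106353], P' = [50073962/71106353 55592926/71106353 45684472/71106353; 55592926/71106353 163672642/71106353 177241306/71106353; 45684472/71106353 177241306/71106353 255870002/71106353]
step 2: x' = [182484203492/519226812247, -78659659655/519226812247, -524286221528/519226812247], P' = [365418320550/519226812247 405792044290/519226812247 333817964664/519226812247; 405792044290/519226812247 1188515715958/519226812247 1283503052046/519226812247; 333817964664/519226812247 1283503052046/519226812247 1850399008422/519226812247]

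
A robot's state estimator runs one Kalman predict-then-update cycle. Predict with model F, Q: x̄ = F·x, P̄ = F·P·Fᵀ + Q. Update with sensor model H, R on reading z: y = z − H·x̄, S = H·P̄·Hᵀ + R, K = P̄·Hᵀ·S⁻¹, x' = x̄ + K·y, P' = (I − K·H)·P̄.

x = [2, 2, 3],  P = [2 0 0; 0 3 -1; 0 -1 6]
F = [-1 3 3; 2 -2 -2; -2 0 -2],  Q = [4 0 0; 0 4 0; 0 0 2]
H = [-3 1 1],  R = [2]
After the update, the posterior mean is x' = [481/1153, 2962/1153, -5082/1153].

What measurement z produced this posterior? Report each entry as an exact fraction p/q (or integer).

z = [-3]

x̄ = F·x = [13, -6, -10]
P̄ = F·P·Fᵀ + Q = [69 -46 -26; -46 40 12; -26 12 34]
S = H·P̄·Hᵀ + R = [1153]
K = P̄·Hᵀ·S⁻¹ = [-279/1153; 190/1153; 124/1153]
x' − x̄ = [-14508/1153, 9880/1153, 6448/1153] = K·y
y = (KᵀK)⁻¹·Kᵀ·(x' − x̄) = [52]
z = y + H·x̄ = [52] + [-55] = [-3]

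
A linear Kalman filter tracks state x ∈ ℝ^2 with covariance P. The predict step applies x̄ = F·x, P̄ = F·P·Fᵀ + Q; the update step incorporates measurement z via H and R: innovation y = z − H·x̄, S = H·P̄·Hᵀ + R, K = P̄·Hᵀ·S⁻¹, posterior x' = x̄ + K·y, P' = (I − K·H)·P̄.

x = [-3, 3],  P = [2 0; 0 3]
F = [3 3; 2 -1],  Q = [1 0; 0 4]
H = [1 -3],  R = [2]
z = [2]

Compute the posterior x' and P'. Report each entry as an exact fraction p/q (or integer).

x' = [-185/33, -29/11]
P' = [6221/165 683/55; 683/55 237/55]

x̄ = F·x = [0, -9]
P̄ = F·P·Fᵀ + Q = [46 3; 3 15]
y = z − H·x̄ = [-25]
S = H·P̄·Hᵀ + R = [165]
K = P̄·Hᵀ·S⁻¹ = [37/165; -14/55]
x' = x̄ + K·y = [-185/33, -29/11]
P' = (I − K·H)·P̄ = [6221/165 683/55; 683/55 237/55]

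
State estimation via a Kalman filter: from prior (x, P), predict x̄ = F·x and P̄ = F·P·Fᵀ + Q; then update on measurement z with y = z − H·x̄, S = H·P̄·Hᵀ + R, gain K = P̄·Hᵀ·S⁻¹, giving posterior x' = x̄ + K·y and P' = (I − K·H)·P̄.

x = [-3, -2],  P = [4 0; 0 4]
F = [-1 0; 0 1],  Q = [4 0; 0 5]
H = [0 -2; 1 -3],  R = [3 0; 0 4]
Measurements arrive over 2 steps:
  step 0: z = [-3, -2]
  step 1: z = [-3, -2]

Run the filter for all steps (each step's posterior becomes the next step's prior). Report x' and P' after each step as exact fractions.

step 0: x̄ = F·x = [3, -2]
step 0: P̄ = F·P·Fᵀ + Q = [8 0; 0 9]
step 0: y = z − H·x̄ = [-7, -11]
step 0: S = H·P̄·Hᵀ + R = [39 54; 54 93]
step 0: K = P̄·Hᵀ·S⁻¹ = [-48/79 104/237; -24/79 -9/79]
step 0: x' = x̄ + K·y = [575/237, 109/79]
step 0: P' = (I − K·H)·P̄ = [1064/237 72/79; 72/79 36/79]
step 1: x̄ = F·x = [-575/237, 109/79]
step 1: P̄ = F·P·Fᵀ + Q = [2012/237 -72/79; -72/79 431/79]
step 1: y = z − H·x̄ = [-19/79, 1082/237]
step 1: S = H·P̄·Hᵀ + R = [1961/79 2730/79; 2730/79 15893/237]
step 1: K = P̄·Hᵀ·S⁻¹ = [-62952/111487 51100/111487; -31904/111487 -12285/111487]
step 1: x' = x̄ + K·y = [-22053/111487, 105411/111487]
step 1: P' = (I − K·H)·P̄ = [487684/111487 94428/111487; 94428/111487 47856/111487]

step 0: x' = [575/237, 109/79], P' = [1064/237 72/79; 72/79 36/79]
step 1: x' = [-22053/111487, 105411/111487], P' = [487684/111487 94428/111487; 94428/111487 47856/111487]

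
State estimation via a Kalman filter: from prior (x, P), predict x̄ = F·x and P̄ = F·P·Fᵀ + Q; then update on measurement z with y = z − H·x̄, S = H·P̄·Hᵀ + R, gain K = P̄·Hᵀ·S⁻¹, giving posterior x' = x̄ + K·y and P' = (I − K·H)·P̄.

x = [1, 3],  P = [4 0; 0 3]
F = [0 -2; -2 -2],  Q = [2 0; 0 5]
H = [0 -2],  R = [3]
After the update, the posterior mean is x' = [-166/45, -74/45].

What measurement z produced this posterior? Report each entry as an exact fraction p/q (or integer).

z = [3]

x̄ = F·x = [-6, -8]
P̄ = F·P·Fᵀ + Q = [14 12; 12 33]
S = H·P̄·Hᵀ + R = [135]
K = P̄·Hᵀ·S⁻¹ = [-8/45; -22/45]
x' − x̄ = [104/45, 286/45] = K·y
y = (KᵀK)⁻¹·Kᵀ·(x' − x̄) = [-13]
z = y + H·x̄ = [-13] + [16] = [3]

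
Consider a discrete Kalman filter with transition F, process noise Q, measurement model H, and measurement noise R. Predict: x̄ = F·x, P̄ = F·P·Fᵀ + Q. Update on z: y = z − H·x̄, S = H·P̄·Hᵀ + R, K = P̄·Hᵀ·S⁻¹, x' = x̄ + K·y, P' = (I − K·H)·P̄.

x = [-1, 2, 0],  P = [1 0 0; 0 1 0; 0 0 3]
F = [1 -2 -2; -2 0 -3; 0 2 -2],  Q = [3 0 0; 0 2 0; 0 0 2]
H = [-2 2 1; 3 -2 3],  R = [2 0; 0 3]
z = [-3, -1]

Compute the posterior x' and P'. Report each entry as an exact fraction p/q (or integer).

x' = [-24253/7643, -33977/7643, -2429/15286]
P' = [55516/7643 61656/7643 -12540/7643; 61656/7643 70935/7643 -13200/7643; -12540/7643 -13200/7643 5157/7643]

x̄ = F·x = [-5, 2, 4]
P̄ = F·P·Fᵀ + Q = [20 16 8; 16 33 18; 8 18 18]
y = z − H·x̄ = [-21, 6]
S = H·P̄·Hᵀ + R = [144 10; 10 213]
K = P̄·Hᵀ·S⁻¹ = [-130/7643 1872/7643; 2679/7643 1166/7643; 3837/15286 1417/7643]
x' = x̄ + K·y = [-24253/7643, -33977/7643, -2429/15286]
P' = (I − K·H)·P̄ = [55516/7643 61656/7643 -12540/7643; 61656/7643 70935/7643 -13200/7643; -12540/7643 -13200/7643 5157/7643]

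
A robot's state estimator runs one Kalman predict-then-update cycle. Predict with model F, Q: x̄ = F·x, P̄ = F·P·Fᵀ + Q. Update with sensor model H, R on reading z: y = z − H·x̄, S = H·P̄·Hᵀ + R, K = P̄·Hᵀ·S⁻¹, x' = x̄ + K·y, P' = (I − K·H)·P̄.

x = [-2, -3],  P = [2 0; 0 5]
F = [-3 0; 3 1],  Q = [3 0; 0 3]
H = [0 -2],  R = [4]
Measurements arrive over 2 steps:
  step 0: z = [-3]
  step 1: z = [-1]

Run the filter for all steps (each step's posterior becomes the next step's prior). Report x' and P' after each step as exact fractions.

step 0: x' = [-1, 10/9], P' = [9 -2/3; -2/3 26/27]
step 1: x' = [3087/4426, 1042/2213], P' = [17385/2213 -2133/2213; -2133/2213 2186/2213]

step 0: x̄ = F·x = [6, -9]
step 0: P̄ = F·P·Fᵀ + Q = [21 -18; -18 26]
step 0: y = z − H·x̄ = [-21]
step 0: S = H·P̄·Hᵀ + R = [108]
step 0: K = P̄·Hᵀ·S⁻¹ = [1/3; -13/27]
step 0: x' = x̄ + K·y = [-1, 10/9]
step 0: P' = (I − K·H)·P̄ = [9 -2/3; -2/3 26/27]
step 1: x̄ = F·x = [3, -17/9]
step 1: P̄ = F·P·Fᵀ + Q = [84 -79; -79 2186/27]
step 1: y = z − H·x̄ = [-43/9]
step 1: S = H·P̄·Hᵀ + R = [8852/27]
step 1: K = P̄·Hᵀ·S⁻¹ = [2133/4426; -1093/2213]
step 1: x' = x̄ + K·y = [3087/4426, 1042/2213]
step 1: P' = (I − K·H)·P̄ = [17385/2213 -2133/2213; -2133/2213 2186/2213]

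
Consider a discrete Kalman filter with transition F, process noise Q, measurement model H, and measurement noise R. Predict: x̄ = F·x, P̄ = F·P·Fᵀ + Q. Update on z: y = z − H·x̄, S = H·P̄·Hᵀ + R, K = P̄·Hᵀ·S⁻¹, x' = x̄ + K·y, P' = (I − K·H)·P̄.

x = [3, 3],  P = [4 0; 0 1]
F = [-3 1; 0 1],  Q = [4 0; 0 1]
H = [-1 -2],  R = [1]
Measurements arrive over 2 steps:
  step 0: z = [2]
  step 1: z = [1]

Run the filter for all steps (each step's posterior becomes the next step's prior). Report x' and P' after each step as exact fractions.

step 0: x' = [-205/27, 76/27], P' = [365/54 -161/54; -161/54 83/54]
step 1: x' = [559/618, -86/103], P' = [4499/1236 -148/103; -148/103 479/618]

step 0: x̄ = F·x = [-6, 3]
step 0: P̄ = F·P·Fᵀ + Q = [41 1; 1 2]
step 0: y = z − H·x̄ = [2]
step 0: S = H·P̄·Hᵀ + R = [54]
step 0: K = P̄·Hᵀ·S⁻¹ = [-43/54; -5/54]
step 0: x' = x̄ + K·y = [-205/27, 76/27]
step 0: P' = (I − K·H)·P̄ = [365/54 -161/54; -161/54 83/54]
step 1: x̄ = F·x = [691/27, 76/27]
step 1: P̄ = F·P·Fᵀ + Q = [2275/27 283/27; 283/27 137/54]
step 1: y = z − H·x̄ = [290/9]
step 1: S = H·P̄·Hᵀ + R = [412/3]
step 1: K = P̄·Hᵀ·S⁻¹ = [-947/1236; -35/309]
step 1: x' = x̄ + K·y = [559/618, -86/103]
step 1: P' = (I − K·H)·P̄ = [4499/1236 -148/103; -148/103 479/618]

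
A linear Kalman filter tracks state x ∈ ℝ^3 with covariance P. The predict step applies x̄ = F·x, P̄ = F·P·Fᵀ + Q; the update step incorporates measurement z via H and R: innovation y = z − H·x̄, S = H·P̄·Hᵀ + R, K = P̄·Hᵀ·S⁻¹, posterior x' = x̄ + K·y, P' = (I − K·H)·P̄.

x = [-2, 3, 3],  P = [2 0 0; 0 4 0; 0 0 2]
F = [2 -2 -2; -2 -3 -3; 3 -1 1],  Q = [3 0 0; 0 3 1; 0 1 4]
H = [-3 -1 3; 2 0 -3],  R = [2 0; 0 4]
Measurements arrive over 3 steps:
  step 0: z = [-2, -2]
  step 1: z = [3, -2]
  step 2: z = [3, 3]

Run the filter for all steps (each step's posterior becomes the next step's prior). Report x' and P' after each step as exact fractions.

step 0: x' = [-56152/25127, 117124/25127, -29950/25127], P' = [238069/25127 -164533/25127 175962/25127; -164533/25127 227551/25127 -97118/25127; 175962/25127 -97118/25127 139008/25127]
step 1: x' = [-2495337544/4106009463, -4633245887/4106009463, 350281910/4106009463], P' = [31816552591/4106009463 -17253184987/4106009463 24795649558/4106009463; -17253184987/4106009463 26287986073/4106009463 -9857238946/4106009463; 24795649558/4106009463 -9857238946/4106009463 20686443256/4106009463]
step 2: x' = [-698235783065906/172257036092825, -249017361850412/172257036092825, -617561154509641/172257036092825], P' = [3900536065576691/516771108278475 -2132093913535343/516771108278475 3035374754615326/516771108278475; -2132093913535343/516771108278475 3296531322879989/516771108278475 -1207683138522298/516771108278475; 3035374754615326/516771108278475 -1207683138522298/516771108278475 2533500054166136/516771108278475]

step 0: x̄ = F·x = [-16, -14, -6]
step 0: P̄ = F·P·Fᵀ + Q = [35 28 16; 28 65 -5; 16 -5 28]
step 0: y = z − H·x̄ = [-46, 12]
step 0: S = H·P̄·Hᵀ + R = [544 -293; -293 204]
step 0: K = P̄·Hᵀ·S⁻¹ = [-10894/25127 -12937/25127; -12653/25127 -9428/25127; -6872/25127 -16275/25127]
step 0: x' = x̄ + K·y = [-56152/25127, 117124/25127, -29950/25127]
step 0: P' = (I − K·H)·P̄ = [238069/25127 -164533/25127 175962/25127; -164533/25127 227551/25127 -97118/25127; 175962/25127 -97118/25127 139008/25127]
step 1: x̄ = F·x = [-286652/25127, -149218/25127, -315530/25127]
step 1: P̄ = F·P·Fᵀ + Q = [1625517/25127 58804/25127 2217916/25127; 58804/25127 2715712/25127 -1921509/25127; 2217916/25127 -1921509/25127 4846894/25127]
step 1: y = z − H·x̄ = [12797/25127, -423540/25127]
step 1: S = H·P̄·Hᵀ + R = [32977055/25127 -25988543/25127; -25988543/25127 23609630/25127]
step 1: K = P̄·Hᵀ·S⁻¹ = [-1904762056/4106009463 -2688460873/4106009463; -2050073975/4106009463 -1233663284/4106009463; -1235189980/4106009463 -3117007663/4106009463]
step 1: x' = x̄ + K·y = [-2495337544/4106009463, -4633245887/4106009463, 350281910/4106009463]
step 1: P' = (I − K·H)·P̄ = [31816552591/4106009463 -17253184987/4106009463 24795649558/4106009463; -17253184987/4106009463 26287986073/4106009463 -9857238946/4106009463; 24795649558/4106009463 -9857238946/4106009463 20686443256/4106009463]
step 2: x̄ = F·x = [3575252866/4106009463, 17839567019/4106009463, -2502484835/4106009463]
step 2: P̄ = F·P·Fᵀ + Q = [188284327933/4106009463 21208569116/4106009463 240945282844/4106009463; 21208569116/4106009463 475433376538/4106009463 -321968527861/4106009463; 240945282844/4106009463 -321968527861/4106009463 621754925662/4106009463]
step 2: y = z − H·x̄ = [48390808511/4106009463, -2339931848/4106009463]
step 2: S = H·P̄·Hᵀ + R = [5496046168489/4106009463 -4119643777711/4106009463; -4119643777711/4106009463 3474012286414/4106009463]
step 2: K = P̄·Hᵀ·S⁻¹ = [-231695009674376/516771108278475 -326263033173149/516771108278475; -261649498920427/516771108278475 -160284602875948/516771108278475; -148970481412636/516771108278475 -382437663316939/516771108278475]
step 2: x' = x̄ + K·y = [-698235783065906/172257036092825, -249017361850412/172257036092825, -617561154509641/172257036092825]
step 2: P' = (I − K·H)·P̄ = [3900536065576691/516771108278475 -2132093913535343/516771108278475 3035374754615326/516771108278475; -2132093913535343/516771108278475 3296531322879989/516771108278475 -1207683138522298/516771108278475; 3035374754615326/516771108278475 -1207683138522298/516771108278475 2533500054166136/516771108278475]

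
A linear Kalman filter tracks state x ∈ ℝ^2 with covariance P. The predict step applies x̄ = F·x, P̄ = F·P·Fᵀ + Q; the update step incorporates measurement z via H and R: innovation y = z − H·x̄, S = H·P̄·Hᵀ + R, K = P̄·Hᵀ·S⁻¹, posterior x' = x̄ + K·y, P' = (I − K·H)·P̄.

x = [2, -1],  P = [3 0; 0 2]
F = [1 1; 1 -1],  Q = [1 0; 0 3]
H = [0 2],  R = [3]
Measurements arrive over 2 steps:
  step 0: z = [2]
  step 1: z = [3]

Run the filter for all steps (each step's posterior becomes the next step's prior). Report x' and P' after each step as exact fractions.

step 0: x' = [27/35, 41/35], P' = [206/35 3/35; 3/35 24/35]
step 1: x' = [592/203, 276/203], P' = [1031/203 78/203; 78/203 141/203]

step 0: x̄ = F·x = [1, 3]
step 0: P̄ = F·P·Fᵀ + Q = [6 1; 1 8]
step 0: y = z − H·x̄ = [-4]
step 0: S = H·P̄·Hᵀ + R = [35]
step 0: K = P̄·Hᵀ·S⁻¹ = [2/35; 16/35]
step 0: x' = x̄ + K·y = [27/35, 41/35]
step 0: P' = (I − K·H)·P̄ = [206/35 3/35; 3/35 24/35]
step 1: x̄ = F·x = [68/35, -2/5]
step 1: P̄ = F·P·Fᵀ + Q = [271/35 26/5; 26/5 47/5]
step 1: y = z − H·x̄ = [19/5]
step 1: S = H·P̄·Hᵀ + R = [203/5]
step 1: K = P̄·Hᵀ·S⁻¹ = [52/203; 94/203]
step 1: x' = x̄ + K·y = [592/203, 276/203]
step 1: P' = (I − K·H)·P̄ = [1031/203 78/203; 78/203 141/203]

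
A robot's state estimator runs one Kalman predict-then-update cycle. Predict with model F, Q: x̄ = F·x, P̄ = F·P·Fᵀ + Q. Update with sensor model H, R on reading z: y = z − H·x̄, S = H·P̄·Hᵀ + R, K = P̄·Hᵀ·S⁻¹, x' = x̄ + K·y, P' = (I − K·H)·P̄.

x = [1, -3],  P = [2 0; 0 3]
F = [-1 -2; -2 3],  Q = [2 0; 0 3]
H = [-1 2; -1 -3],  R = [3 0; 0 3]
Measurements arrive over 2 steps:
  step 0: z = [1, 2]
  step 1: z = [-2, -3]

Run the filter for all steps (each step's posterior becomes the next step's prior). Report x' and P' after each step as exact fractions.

step 0: x' = [-12629/11803, -3233/11803], P' = [16212/11803 -1362/11803; -1362/11803 2814/11803]
step 1: x' = [6846595/3215059, 1576707/6430118], P' = [3523878/3215059 -244536/3215059; -244536/3215059 1488993/6430118]

step 0: x̄ = F·x = [5, -11]
step 0: P̄ = F·P·Fᵀ + Q = [16 -14; -14 38]
step 0: y = z − H·x̄ = [28, -26]
step 0: S = H·P̄·Hᵀ + R = [227 -226; -226 277]
step 0: K = P̄·Hᵀ·S⁻¹ = [-6312/11803 -4042/11803; 2330/11803 -2360/11803]
step 0: x' = x̄ + K·y = [-12629/11803, -3233/11803]
step 0: P' = (I − K·H)·P̄ = [16212/11803 -1362/11803; -1362/11803 2814/11803]
step 1: x̄ = F·x = [19095/11803, 15559/11803]
step 1: P̄ = F·P·Fᵀ + Q = [45626/11803 14178/11803; 14178/11803 141927/11803]
step 1: y = z − H·x̄ = [-3239/1073, 1047/407]
step 1: S = H·P̄·Hᵀ + R = [53821/1073 -2482/37; -2482/37 49774/407]
step 1: K = P̄·Hᵀ·S⁻¹ = [-1337650/3215059 -930090/3215059; 577843/3215059 -1325969/6430118]
step 1: x' = x̄ + K·y = [6846595/3215059, 1576707/6430118]
step 1: P' = (I − K·H)·P̄ = [3523878/3215059 -244536/3215059; -244536/3215059 1488993/6430118]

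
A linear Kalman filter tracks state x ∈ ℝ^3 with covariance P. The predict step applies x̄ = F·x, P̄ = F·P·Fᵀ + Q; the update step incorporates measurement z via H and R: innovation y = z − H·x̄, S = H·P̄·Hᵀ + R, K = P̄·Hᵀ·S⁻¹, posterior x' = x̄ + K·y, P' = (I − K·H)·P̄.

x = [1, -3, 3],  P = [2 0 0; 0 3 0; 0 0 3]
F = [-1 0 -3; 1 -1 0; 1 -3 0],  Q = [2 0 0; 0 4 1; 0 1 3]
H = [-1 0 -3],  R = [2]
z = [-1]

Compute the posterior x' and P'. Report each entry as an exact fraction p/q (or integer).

x' = [-3565/309, 590/309, 1304/309]
P' = [8954/309 -1468/309 -2968/309; -1468/309 1625/309 512/309; -2968/309 512/309 1052/309]

x̄ = F·x = [-10, 4, 10]
P̄ = F·P·Fᵀ + Q = [31 -2 -2; -2 9 12; -2 12 32]
y = z − H·x̄ = [19]
S = H·P̄·Hᵀ + R = [309]
K = P̄·Hᵀ·S⁻¹ = [-25/309; -34/309; -94/309]
x' = x̄ + K·y = [-3565/309, 590/309, 1304/309]
P' = (I − K·H)·P̄ = [8954/309 -1468/309 -2968/309; -1468/309 1625/309 512/309; -2968/309 512/309 1052/309]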